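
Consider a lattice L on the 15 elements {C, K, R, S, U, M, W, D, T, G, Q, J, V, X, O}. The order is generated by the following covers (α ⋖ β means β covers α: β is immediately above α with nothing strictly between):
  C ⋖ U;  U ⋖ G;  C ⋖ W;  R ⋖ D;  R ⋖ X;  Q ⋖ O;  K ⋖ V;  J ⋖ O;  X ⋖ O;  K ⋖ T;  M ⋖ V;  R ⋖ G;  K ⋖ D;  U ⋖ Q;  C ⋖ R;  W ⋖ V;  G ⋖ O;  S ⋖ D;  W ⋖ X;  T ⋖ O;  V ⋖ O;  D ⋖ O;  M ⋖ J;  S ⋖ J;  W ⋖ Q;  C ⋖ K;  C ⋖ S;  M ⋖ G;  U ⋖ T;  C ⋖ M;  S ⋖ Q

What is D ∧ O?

Common lower bounds of {D, O}: C, D, K, R, S.
The greatest among these is D.

D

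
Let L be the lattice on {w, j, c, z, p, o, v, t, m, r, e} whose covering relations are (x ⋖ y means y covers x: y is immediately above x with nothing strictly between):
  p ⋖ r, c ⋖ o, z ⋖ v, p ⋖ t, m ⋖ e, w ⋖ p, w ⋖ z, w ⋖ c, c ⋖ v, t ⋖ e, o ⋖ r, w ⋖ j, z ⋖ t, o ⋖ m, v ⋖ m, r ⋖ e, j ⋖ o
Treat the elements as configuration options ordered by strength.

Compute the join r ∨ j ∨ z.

e

Common upper bounds of {r, j, z}: e.
The least among these is e.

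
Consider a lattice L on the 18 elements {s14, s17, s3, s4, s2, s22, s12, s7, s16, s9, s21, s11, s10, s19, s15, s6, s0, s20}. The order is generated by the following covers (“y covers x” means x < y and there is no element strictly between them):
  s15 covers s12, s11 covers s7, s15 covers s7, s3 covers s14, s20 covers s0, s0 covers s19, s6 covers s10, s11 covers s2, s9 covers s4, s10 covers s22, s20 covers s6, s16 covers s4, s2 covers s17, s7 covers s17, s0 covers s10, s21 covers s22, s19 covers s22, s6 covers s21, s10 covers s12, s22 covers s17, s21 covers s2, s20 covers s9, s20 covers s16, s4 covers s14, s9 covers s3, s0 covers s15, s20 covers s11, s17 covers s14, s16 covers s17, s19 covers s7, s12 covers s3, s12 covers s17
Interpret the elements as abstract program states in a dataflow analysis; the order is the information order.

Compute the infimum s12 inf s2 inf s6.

Common lower bounds of {s12, s2, s6}: s14, s17.
The greatest among these is s17.

s17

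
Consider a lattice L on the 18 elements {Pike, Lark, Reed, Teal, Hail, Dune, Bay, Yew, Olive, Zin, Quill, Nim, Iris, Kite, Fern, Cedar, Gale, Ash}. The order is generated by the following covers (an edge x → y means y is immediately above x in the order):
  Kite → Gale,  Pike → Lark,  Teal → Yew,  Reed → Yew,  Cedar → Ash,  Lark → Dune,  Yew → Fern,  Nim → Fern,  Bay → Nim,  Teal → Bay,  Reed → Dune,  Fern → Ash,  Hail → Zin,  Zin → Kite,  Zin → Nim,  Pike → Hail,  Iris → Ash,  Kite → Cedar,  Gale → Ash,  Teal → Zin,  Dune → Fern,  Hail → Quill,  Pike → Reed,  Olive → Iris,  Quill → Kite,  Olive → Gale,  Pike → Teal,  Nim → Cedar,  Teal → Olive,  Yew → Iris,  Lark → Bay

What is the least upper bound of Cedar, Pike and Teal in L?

Cedar

Common upper bounds of {Cedar, Pike, Teal}: Ash, Cedar.
The least among these is Cedar.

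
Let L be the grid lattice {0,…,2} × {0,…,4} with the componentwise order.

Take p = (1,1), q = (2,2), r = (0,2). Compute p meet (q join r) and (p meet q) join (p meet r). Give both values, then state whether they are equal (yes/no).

(1,1); (1,1); yes

q join r = (2,2), so p meet (q join r) = (1,1) meet (2,2) = (1,1).
p meet q = (1,1) and p meet r = (0,1), so (p meet q) join (p meet r) = (1,1) join (0,1) = (1,1).
Equal: yes.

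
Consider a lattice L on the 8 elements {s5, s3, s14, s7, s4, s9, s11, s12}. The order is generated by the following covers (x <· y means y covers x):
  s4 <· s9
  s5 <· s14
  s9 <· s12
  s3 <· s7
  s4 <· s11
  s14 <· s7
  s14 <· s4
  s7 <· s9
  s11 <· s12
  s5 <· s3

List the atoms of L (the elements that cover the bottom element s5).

s14, s3

The atoms are exactly the elements that cover s5: s14, s3.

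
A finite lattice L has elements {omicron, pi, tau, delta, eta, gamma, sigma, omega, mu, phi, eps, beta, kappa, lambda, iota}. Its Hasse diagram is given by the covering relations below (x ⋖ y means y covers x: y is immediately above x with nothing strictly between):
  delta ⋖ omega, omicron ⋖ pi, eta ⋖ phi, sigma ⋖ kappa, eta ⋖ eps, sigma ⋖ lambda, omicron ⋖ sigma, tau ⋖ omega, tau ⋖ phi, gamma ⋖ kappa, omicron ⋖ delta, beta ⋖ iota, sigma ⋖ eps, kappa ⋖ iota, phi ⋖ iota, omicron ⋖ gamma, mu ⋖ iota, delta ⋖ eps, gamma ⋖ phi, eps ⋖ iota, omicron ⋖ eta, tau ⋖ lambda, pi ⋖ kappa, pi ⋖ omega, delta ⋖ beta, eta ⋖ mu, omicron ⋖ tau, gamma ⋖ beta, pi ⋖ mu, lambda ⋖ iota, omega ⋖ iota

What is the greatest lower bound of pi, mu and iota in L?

Common lower bounds of {pi, mu, iota}: omicron, pi.
The greatest among these is pi.

pi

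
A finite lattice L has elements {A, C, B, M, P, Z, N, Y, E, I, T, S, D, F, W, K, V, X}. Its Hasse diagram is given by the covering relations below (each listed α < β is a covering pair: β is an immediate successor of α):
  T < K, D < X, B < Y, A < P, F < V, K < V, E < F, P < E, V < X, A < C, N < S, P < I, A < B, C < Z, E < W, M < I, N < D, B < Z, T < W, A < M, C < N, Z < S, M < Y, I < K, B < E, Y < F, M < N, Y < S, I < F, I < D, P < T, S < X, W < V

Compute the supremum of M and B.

Common upper bounds of {M, B}: F, S, V, X, Y.
The least among these is Y.

Y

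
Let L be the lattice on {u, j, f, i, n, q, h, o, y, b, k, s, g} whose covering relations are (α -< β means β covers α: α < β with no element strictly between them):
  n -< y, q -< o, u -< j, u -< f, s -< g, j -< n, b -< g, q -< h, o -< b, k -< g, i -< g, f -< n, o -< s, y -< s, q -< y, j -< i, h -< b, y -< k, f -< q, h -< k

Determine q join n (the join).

y

Common upper bounds of {q, n}: g, k, s, y.
The least among these is y.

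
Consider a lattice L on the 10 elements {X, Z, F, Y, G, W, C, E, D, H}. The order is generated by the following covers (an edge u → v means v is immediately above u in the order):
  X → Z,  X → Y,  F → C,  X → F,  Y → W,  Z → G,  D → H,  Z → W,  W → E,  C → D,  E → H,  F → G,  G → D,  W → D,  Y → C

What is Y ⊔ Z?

W

Common upper bounds of {Y, Z}: D, E, H, W.
The least among these is W.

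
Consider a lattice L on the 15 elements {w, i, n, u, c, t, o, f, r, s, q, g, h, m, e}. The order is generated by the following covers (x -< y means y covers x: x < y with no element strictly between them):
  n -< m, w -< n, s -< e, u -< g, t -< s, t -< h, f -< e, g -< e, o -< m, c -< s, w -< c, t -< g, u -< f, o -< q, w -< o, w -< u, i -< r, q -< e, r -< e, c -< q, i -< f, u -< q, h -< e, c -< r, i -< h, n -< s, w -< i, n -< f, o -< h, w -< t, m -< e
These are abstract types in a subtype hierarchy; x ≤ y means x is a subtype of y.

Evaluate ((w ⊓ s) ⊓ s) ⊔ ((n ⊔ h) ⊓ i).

i

w ∧ s = w
w ∧ s = w
n ∨ h = e
e ∧ i = i
w ∨ i = i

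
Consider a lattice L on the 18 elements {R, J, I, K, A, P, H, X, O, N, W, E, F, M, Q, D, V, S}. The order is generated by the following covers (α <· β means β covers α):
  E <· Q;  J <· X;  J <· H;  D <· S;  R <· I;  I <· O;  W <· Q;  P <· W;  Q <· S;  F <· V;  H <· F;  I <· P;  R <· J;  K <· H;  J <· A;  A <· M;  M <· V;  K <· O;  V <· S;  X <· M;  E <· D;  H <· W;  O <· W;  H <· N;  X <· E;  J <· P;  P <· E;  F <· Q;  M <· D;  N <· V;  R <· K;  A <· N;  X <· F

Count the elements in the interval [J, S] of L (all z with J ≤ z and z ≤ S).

The interval [J, S] = {A, D, E, F, H, J, M, N, P, Q, S, V, W, X}, which has 14 elements.

14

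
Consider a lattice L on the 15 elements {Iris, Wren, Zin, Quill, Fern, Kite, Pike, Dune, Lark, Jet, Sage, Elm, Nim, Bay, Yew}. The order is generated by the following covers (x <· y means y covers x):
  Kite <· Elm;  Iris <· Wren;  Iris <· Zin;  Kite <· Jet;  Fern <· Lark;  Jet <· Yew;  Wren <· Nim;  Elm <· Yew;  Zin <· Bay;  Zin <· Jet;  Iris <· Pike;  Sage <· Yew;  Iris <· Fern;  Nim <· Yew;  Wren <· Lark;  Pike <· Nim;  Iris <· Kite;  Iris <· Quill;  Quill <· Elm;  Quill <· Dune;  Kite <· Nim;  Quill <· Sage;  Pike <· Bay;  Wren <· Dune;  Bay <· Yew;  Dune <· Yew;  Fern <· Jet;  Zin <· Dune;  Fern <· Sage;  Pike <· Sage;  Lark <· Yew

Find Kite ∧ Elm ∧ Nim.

Kite

Common lower bounds of {Kite, Elm, Nim}: Iris, Kite.
The greatest among these is Kite.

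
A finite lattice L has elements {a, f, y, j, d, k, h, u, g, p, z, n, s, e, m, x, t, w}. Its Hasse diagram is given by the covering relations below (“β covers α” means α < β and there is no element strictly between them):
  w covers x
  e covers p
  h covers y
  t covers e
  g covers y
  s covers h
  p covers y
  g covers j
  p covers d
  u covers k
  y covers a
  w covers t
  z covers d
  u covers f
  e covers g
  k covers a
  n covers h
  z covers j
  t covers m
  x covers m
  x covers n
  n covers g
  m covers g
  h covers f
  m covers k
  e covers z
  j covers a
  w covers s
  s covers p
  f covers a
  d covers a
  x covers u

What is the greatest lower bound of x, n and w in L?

Common lower bounds of {x, n, w}: a, f, g, h, j, n, y.
The greatest among these is n.

n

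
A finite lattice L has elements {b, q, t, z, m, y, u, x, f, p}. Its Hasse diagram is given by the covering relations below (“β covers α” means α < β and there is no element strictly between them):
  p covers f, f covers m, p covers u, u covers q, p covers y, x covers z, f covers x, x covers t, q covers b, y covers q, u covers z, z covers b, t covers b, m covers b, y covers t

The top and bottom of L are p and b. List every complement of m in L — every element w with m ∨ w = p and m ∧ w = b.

Need w with m ∨ w = p and m ∧ w = b.
Checking each element gives: q, u, y.

q, u, y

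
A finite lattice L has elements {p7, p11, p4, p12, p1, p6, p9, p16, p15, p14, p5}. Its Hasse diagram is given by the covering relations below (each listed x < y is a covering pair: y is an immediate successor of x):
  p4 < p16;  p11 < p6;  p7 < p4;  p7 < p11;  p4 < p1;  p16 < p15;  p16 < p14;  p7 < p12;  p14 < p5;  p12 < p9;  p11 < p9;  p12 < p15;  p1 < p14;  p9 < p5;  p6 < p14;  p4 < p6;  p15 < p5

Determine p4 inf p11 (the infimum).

p7

Common lower bounds of {p4, p11}: p7.
The greatest among these is p7.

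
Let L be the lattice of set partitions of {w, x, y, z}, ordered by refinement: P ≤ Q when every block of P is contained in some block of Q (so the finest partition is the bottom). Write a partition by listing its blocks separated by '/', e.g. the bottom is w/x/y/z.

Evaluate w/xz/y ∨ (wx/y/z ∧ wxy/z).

wxz/y

wx/y/z ∧ wxy/z = wx/y/z
w/xz/y ∨ wx/y/z = wxz/y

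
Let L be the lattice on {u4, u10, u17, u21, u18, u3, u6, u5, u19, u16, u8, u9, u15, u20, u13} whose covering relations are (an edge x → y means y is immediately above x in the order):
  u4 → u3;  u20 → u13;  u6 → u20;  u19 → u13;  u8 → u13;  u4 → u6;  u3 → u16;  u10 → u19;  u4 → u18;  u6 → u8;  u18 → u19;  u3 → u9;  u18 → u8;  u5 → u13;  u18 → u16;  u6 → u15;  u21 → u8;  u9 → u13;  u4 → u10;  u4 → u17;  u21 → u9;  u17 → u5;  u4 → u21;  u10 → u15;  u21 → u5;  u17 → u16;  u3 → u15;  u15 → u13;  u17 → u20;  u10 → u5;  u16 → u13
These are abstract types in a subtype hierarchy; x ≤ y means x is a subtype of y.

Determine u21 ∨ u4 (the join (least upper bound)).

Common upper bounds of {u21, u4}: u13, u21, u5, u8, u9.
The least among these is u21.

u21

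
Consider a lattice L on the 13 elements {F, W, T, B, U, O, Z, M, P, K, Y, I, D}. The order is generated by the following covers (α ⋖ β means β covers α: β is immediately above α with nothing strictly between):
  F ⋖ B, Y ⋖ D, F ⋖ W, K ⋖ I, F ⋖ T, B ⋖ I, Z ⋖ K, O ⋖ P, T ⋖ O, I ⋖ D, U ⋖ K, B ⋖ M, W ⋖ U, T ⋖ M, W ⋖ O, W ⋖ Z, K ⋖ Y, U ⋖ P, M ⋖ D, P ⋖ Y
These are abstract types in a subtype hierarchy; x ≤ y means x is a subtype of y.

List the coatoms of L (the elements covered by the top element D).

The coatoms are exactly the elements covered by D: I, M, Y.

I, M, Y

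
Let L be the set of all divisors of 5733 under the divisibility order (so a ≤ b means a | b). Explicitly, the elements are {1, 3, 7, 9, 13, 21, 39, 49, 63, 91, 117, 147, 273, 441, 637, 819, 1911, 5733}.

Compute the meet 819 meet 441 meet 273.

21

Common lower bounds of {819, 441, 273}: 1, 21, 3, 7.
The greatest among these is 21.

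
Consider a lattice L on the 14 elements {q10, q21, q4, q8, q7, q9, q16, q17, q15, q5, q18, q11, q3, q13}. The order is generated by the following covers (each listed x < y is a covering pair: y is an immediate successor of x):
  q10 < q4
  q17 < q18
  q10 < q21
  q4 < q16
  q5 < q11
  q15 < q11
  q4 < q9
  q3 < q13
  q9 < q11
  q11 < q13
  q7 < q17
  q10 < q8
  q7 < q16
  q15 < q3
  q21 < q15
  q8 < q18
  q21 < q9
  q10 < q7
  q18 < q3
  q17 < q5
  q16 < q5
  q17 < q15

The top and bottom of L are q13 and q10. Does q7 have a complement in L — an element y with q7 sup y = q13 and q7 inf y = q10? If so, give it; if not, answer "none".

none

For every candidate y, either q7 ∨ y ≠ q13 or q7 ∧ y ≠ q10; no complement exists.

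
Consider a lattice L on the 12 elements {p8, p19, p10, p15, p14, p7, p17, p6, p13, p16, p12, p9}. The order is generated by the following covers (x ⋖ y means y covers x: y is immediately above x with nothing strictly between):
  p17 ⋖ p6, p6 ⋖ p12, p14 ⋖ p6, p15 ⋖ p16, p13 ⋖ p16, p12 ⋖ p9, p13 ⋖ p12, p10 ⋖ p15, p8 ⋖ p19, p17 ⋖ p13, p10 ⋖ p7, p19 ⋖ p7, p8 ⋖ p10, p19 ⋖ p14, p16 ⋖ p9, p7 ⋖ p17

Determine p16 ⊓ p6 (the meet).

Common lower bounds of {p16, p6}: p10, p17, p19, p7, p8.
The greatest among these is p17.

p17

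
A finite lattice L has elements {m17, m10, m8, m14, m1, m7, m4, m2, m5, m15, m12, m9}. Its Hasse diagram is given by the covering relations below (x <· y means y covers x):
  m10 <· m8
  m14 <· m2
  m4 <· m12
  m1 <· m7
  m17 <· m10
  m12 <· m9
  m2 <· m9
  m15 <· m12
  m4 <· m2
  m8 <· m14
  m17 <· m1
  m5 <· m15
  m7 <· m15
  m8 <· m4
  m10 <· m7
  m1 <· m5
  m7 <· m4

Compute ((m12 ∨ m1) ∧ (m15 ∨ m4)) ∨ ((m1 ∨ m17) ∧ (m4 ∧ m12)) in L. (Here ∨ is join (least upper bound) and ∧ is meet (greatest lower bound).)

m12 ∨ m1 = m12
m15 ∨ m4 = m12
m12 ∧ m12 = m12
m1 ∨ m17 = m1
m4 ∧ m12 = m4
m1 ∧ m4 = m1
m12 ∨ m1 = m12

m12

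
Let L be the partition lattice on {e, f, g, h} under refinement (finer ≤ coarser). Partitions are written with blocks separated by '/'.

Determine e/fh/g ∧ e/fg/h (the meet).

The meet (common refinement) of e/fh/g and e/fg/h intersects blocks pairwise, giving e/f/g/h.

e/f/g/h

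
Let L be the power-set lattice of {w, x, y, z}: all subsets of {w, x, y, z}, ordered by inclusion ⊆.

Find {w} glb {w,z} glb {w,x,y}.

Common lower bounds of {{w}, {w,z}, {w,x,y}}: {w}, ∅.
The greatest among these is {w}.

{w}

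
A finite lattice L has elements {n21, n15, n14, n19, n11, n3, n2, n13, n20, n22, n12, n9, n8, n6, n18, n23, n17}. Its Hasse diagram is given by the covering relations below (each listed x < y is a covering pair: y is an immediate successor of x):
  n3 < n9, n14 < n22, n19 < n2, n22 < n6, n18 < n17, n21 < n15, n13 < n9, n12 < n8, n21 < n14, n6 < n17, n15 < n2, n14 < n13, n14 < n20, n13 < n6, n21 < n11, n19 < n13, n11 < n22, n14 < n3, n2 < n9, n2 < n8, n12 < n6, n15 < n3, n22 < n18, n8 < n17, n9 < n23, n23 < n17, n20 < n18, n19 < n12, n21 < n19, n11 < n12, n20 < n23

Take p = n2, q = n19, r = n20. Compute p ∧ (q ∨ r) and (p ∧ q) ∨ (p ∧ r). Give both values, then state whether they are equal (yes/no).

n2; n19; no

q ∨ r = n23, so p ∧ (q ∨ r) = n2 ∧ n23 = n2.
p ∧ q = n19 and p ∧ r = n21, so (p ∧ q) ∨ (p ∧ r) = n19 ∨ n21 = n19.
Equal: no.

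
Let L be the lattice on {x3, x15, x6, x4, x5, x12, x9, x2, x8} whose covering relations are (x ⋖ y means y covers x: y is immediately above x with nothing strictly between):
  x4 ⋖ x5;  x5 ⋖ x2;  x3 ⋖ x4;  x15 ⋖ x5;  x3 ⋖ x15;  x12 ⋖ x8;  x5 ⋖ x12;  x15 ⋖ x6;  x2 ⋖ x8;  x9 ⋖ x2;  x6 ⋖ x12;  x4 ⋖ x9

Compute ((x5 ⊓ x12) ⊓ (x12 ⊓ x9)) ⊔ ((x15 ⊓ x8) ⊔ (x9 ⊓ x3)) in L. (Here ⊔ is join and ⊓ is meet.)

x5

x5 ∧ x12 = x5
x12 ∧ x9 = x4
x5 ∧ x4 = x4
x15 ∧ x8 = x15
x9 ∧ x3 = x3
x15 ∨ x3 = x15
x4 ∨ x15 = x5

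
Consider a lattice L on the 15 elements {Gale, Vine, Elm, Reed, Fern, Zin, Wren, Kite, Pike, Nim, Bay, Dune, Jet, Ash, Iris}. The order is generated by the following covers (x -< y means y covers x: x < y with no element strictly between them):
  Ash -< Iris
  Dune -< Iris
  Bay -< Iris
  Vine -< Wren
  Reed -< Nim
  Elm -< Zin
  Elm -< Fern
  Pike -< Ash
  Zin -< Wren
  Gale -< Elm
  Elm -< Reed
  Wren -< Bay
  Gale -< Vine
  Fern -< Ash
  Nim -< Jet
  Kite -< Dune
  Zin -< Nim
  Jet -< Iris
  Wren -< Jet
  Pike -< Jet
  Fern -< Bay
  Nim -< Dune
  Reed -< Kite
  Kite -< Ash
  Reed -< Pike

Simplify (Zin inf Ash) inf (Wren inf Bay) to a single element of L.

Zin ∧ Ash = Elm
Wren ∧ Bay = Wren
Elm ∧ Wren = Elm

Elm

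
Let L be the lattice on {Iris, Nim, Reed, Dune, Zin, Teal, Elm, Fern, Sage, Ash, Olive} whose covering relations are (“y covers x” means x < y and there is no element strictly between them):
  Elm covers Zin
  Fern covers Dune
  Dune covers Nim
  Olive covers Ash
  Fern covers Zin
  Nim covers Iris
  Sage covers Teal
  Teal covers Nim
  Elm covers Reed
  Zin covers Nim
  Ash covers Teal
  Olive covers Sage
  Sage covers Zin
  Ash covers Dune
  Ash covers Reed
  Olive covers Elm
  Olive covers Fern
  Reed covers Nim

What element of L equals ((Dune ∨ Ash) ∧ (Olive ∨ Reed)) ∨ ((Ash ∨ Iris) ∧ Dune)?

Ash

Dune ∨ Ash = Ash
Olive ∨ Reed = Olive
Ash ∧ Olive = Ash
Ash ∨ Iris = Ash
Ash ∧ Dune = Dune
Ash ∨ Dune = Ash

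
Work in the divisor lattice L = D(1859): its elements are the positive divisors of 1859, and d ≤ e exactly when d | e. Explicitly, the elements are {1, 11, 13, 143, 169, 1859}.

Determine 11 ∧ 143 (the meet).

11

In the divisibility order, the meet is the greatest common divisor: gcd(11, 143) = 11.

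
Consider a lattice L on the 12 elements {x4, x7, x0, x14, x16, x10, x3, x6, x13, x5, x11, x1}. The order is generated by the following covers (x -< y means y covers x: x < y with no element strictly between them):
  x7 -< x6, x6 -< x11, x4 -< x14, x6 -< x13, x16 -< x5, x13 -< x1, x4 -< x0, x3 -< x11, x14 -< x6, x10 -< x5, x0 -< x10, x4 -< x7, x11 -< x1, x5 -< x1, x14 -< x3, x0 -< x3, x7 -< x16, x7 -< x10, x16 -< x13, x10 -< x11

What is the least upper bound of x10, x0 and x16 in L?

x5

Common upper bounds of {x10, x0, x16}: x1, x5.
The least among these is x5.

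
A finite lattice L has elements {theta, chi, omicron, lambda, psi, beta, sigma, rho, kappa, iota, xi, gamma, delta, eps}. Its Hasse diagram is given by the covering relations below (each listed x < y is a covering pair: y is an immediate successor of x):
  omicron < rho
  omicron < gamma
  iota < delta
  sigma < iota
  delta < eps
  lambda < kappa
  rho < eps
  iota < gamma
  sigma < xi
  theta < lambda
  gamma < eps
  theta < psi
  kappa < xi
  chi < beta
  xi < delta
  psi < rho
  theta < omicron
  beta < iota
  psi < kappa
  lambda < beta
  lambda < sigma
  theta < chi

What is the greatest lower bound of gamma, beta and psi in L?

theta

Common lower bounds of {gamma, beta, psi}: theta.
The greatest among these is theta.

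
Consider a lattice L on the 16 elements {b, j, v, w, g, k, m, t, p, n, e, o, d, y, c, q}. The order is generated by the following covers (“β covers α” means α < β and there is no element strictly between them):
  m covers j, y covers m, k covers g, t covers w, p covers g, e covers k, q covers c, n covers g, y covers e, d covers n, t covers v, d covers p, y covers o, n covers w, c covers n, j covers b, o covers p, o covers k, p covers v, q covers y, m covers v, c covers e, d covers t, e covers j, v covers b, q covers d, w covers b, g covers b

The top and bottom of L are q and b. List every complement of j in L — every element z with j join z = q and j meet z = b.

Need z with j ∨ z = q and j ∧ z = b.
Checking each element gives: d, t.

d, t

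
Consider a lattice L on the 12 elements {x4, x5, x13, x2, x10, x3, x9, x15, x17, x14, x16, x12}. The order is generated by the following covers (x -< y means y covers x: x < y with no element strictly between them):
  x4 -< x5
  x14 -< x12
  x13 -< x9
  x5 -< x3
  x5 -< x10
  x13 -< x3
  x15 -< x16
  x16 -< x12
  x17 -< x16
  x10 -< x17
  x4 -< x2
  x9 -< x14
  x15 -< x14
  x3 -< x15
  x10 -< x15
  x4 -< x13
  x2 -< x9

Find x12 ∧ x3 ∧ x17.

x5

Common lower bounds of {x12, x3, x17}: x4, x5.
The greatest among these is x5.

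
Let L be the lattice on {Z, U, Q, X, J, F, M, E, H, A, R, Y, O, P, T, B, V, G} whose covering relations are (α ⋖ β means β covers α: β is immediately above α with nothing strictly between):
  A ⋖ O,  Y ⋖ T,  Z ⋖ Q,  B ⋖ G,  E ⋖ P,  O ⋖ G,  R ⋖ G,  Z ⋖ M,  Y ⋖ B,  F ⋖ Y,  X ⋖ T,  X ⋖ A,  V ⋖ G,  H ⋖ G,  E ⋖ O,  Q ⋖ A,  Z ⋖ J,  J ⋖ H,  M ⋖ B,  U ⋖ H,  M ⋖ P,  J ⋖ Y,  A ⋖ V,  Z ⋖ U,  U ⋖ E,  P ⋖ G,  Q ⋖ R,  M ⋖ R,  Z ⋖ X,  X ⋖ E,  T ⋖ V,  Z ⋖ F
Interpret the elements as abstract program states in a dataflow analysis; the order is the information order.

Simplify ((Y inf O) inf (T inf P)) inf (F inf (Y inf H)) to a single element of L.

Z

Y ∧ O = Z
T ∧ P = X
Z ∧ X = Z
Y ∧ H = J
F ∧ J = Z
Z ∧ Z = Z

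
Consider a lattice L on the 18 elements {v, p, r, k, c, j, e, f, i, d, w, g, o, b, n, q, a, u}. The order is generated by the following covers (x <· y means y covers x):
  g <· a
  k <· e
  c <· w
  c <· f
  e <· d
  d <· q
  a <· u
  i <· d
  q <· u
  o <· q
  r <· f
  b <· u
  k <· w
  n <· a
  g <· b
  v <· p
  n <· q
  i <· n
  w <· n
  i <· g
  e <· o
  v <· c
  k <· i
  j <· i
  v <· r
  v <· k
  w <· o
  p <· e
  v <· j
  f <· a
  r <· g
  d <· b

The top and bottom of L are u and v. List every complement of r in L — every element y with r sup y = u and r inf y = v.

Need y with r ∨ y = u and r ∧ y = v.
Checking each element gives: o, q.

o, q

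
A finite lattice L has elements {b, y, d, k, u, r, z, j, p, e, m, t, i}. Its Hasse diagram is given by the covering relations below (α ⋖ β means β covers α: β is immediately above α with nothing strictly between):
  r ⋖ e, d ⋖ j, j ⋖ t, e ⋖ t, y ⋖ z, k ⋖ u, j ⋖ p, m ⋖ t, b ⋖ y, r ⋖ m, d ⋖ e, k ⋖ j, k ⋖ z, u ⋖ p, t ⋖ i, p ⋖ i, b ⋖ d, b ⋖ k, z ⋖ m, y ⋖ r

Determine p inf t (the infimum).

j

Common lower bounds of {p, t}: b, d, j, k.
The greatest among these is j.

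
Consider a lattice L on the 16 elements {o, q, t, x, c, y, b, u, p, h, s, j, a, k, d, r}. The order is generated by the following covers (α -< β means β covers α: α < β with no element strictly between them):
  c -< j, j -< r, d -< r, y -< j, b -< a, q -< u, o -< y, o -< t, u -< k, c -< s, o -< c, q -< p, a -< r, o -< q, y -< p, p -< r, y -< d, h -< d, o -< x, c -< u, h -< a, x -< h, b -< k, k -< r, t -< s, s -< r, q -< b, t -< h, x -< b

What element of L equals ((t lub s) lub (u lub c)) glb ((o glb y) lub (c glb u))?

c

t ∨ s = s
u ∨ c = u
s ∨ u = r
o ∧ y = o
c ∧ u = c
o ∨ c = c
r ∧ c = c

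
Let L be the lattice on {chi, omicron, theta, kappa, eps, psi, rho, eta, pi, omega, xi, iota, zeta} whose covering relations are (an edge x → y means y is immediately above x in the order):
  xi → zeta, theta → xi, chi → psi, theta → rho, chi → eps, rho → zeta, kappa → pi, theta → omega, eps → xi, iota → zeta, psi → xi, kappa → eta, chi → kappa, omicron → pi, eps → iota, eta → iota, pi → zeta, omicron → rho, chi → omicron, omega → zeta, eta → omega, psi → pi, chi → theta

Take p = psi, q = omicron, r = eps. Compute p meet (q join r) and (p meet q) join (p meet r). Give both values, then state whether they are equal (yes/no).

psi; chi; no

q join r = zeta, so p meet (q join r) = psi meet zeta = psi.
p meet q = chi and p meet r = chi, so (p meet q) join (p meet r) = chi join chi = chi.
Equal: no.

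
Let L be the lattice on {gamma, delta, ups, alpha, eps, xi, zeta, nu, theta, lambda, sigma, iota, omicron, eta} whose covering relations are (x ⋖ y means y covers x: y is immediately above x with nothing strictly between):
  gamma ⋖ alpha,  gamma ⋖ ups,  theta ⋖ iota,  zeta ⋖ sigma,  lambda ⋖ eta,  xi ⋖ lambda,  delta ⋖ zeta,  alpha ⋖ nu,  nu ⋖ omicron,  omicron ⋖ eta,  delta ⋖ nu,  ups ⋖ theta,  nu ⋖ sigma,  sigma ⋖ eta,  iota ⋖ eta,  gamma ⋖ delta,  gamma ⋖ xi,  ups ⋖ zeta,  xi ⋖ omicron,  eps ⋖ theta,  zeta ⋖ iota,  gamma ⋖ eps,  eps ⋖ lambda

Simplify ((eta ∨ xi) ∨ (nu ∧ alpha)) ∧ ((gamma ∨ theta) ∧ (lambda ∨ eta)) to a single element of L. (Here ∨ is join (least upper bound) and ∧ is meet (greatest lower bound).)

eta ∨ xi = eta
nu ∧ alpha = alpha
eta ∨ alpha = eta
gamma ∨ theta = theta
lambda ∨ eta = eta
theta ∧ eta = theta
eta ∧ theta = theta

theta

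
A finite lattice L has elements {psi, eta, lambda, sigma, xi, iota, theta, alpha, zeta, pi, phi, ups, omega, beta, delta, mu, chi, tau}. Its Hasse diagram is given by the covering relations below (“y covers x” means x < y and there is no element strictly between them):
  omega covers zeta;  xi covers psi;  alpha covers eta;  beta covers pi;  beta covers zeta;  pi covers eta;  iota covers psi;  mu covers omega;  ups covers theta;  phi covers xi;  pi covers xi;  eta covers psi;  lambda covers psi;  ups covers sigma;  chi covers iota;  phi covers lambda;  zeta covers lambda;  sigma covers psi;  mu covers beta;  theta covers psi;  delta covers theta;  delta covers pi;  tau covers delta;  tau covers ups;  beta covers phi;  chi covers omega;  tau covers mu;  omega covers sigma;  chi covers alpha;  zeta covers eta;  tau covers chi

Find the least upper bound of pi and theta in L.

Common upper bounds of {pi, theta}: delta, tau.
The least among these is delta.

delta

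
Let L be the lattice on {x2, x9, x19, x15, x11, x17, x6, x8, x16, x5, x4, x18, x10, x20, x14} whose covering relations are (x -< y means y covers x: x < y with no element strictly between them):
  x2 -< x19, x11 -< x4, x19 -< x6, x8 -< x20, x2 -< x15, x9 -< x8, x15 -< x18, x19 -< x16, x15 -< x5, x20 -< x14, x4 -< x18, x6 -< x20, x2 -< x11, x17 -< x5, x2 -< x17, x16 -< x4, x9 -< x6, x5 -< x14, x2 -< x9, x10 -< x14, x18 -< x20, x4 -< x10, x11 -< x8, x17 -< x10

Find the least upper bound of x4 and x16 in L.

x4

Common upper bounds of {x4, x16}: x10, x14, x18, x20, x4.
The least among these is x4.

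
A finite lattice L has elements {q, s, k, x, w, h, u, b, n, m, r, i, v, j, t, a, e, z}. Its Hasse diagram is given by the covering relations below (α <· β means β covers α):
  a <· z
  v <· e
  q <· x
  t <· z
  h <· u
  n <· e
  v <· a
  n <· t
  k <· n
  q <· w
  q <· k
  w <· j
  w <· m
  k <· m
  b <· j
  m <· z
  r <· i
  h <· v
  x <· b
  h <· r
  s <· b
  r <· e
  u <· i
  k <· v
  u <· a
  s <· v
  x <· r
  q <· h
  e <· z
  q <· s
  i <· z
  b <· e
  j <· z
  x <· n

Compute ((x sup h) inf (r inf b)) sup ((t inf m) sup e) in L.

x ∨ h = r
r ∧ b = x
r ∧ x = x
t ∧ m = k
k ∨ e = e
x ∨ e = e

e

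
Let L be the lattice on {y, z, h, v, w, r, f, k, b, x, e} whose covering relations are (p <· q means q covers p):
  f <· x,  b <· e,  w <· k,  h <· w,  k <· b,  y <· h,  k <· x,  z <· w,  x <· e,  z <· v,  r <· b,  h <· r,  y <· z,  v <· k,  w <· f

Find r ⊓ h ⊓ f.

h

Common lower bounds of {r, h, f}: h, y.
The greatest among these is h.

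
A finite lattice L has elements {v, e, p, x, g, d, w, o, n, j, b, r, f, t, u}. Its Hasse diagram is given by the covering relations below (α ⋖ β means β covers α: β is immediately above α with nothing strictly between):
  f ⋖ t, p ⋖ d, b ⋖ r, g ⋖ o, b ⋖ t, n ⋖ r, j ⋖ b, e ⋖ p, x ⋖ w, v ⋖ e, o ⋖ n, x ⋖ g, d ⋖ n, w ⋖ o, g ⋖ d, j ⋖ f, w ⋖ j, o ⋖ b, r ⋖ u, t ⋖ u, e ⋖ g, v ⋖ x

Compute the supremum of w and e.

Common upper bounds of {w, e}: b, n, o, r, t, u.
The least among these is o.

o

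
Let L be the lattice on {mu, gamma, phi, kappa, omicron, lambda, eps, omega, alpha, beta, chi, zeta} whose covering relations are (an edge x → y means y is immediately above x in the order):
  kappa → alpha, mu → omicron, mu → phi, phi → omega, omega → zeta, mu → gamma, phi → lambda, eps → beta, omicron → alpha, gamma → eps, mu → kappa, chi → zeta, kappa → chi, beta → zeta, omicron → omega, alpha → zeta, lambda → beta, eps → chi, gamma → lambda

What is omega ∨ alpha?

Common upper bounds of {omega, alpha}: zeta.
The least among these is zeta.

zeta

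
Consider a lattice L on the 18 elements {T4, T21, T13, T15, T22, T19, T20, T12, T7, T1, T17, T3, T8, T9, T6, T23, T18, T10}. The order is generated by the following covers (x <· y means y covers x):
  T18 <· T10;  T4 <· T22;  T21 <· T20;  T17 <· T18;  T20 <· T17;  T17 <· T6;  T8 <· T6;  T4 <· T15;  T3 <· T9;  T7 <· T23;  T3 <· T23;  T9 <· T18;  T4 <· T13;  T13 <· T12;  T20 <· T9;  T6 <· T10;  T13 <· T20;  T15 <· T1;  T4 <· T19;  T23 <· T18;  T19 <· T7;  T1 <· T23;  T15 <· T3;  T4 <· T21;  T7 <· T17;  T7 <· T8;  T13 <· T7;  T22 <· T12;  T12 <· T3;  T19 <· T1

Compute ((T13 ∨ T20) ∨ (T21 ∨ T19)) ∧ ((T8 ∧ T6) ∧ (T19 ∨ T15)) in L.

T13 ∨ T20 = T20
T21 ∨ T19 = T17
T20 ∨ T17 = T17
T8 ∧ T6 = T8
T19 ∨ T15 = T1
T8 ∧ T1 = T19
T17 ∧ T19 = T19

T19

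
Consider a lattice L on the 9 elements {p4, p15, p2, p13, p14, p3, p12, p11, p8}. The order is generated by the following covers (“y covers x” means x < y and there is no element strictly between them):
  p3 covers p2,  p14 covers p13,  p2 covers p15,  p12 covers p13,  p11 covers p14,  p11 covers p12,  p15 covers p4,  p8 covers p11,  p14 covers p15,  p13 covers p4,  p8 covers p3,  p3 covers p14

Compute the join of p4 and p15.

p15

Common upper bounds of {p4, p15}: p11, p14, p15, p2, p3, p8.
The least among these is p15.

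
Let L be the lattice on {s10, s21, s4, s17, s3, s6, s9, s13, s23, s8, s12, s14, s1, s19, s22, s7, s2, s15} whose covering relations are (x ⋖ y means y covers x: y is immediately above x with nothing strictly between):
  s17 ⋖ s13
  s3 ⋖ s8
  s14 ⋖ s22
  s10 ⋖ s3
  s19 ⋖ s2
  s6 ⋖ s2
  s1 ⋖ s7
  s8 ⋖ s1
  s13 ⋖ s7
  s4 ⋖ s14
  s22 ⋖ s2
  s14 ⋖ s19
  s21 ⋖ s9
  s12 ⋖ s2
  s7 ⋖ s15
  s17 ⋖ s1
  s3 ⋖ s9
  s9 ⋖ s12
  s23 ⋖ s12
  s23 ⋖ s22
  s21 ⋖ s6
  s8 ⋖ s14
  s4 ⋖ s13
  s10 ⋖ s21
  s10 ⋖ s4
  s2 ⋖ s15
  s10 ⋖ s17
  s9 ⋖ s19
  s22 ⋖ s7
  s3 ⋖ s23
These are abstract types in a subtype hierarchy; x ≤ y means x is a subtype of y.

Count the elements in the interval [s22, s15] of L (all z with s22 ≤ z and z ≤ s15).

4

The interval [s22, s15] = {s15, s2, s22, s7}, which has 4 elements.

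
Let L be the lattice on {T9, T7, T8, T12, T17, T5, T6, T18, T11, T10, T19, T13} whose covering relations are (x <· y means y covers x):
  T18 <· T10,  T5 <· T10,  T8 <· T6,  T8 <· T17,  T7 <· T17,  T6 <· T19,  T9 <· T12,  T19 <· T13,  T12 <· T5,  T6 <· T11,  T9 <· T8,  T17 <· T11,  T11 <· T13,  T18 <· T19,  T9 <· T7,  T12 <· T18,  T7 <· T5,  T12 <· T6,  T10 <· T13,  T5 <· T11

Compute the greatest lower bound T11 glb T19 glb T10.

T12

Common lower bounds of {T11, T19, T10}: T12, T9.
The greatest among these is T12.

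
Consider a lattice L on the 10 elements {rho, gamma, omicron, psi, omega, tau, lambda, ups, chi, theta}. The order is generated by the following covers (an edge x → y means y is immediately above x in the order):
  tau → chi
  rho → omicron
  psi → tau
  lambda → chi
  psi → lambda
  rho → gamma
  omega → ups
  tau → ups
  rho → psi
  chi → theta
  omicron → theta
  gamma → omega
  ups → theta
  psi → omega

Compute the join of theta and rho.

Common upper bounds of {theta, rho}: theta.
The least among these is theta.

theta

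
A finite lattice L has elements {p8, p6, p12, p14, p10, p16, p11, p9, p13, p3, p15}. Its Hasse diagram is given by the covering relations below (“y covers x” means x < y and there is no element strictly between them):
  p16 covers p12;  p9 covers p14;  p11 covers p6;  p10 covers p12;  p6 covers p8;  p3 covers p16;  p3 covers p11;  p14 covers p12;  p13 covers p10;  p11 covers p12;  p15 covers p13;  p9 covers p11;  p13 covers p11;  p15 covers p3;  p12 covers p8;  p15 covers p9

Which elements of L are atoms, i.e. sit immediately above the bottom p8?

p12, p6

The atoms are exactly the elements that cover p8: p12, p6.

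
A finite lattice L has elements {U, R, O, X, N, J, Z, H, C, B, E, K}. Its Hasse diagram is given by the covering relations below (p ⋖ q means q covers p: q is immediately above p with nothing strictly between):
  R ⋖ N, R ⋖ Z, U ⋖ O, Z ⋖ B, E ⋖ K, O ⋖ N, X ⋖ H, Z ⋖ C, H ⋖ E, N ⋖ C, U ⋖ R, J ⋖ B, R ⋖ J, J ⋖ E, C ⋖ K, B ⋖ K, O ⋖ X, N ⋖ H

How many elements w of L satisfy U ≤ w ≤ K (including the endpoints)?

The interval [U, K] = {B, C, E, H, J, K, N, O, R, U, X, Z}, which has 12 elements.

12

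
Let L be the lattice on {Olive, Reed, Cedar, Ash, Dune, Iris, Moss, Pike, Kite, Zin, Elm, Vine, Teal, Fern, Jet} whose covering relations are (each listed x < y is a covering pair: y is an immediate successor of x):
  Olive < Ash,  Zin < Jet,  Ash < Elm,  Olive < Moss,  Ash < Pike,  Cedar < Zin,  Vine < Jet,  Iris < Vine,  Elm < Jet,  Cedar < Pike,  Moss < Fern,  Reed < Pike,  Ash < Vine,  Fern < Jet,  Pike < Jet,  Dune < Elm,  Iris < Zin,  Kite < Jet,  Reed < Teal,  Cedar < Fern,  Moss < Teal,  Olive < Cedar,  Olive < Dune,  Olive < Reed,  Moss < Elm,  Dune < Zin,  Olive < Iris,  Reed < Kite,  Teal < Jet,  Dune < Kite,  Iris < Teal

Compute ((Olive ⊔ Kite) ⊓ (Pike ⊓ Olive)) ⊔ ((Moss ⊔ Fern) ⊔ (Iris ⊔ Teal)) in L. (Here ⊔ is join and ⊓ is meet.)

Olive ∨ Kite = Kite
Pike ∧ Olive = Olive
Kite ∧ Olive = Olive
Moss ∨ Fern = Fern
Iris ∨ Teal = Teal
Fern ∨ Teal = Jet
Olive ∨ Jet = Jet

Jet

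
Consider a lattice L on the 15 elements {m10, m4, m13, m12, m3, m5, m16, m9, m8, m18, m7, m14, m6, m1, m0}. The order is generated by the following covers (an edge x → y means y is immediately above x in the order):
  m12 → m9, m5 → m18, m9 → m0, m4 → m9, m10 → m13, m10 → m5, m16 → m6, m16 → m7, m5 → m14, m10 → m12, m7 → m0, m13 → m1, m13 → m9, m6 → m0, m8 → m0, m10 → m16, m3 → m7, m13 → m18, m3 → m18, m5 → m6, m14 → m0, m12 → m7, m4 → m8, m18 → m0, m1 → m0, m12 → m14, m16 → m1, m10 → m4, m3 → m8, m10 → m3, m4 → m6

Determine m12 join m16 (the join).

m7

Common upper bounds of {m12, m16}: m0, m7.
The least among these is m7.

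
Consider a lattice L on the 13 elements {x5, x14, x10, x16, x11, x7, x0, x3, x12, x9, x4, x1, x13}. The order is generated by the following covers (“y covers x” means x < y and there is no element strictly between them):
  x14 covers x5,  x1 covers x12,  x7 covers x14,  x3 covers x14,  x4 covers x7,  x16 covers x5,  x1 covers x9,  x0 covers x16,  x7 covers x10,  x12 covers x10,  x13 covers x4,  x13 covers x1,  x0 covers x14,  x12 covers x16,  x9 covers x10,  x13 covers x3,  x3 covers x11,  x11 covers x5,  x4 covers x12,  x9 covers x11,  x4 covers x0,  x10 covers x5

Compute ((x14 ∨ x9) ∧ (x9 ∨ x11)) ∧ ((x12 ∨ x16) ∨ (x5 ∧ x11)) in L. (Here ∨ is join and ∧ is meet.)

x14 ∨ x9 = x13
x9 ∨ x11 = x9
x13 ∧ x9 = x9
x12 ∨ x16 = x12
x5 ∧ x11 = x5
x12 ∨ x5 = x12
x9 ∧ x12 = x10

x10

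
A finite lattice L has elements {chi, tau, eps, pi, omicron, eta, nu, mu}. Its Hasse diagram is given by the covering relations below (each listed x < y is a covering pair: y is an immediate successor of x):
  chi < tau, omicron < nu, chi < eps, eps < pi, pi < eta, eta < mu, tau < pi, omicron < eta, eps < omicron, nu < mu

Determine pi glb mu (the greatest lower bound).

pi

Common lower bounds of {pi, mu}: chi, eps, pi, tau.
The greatest among these is pi.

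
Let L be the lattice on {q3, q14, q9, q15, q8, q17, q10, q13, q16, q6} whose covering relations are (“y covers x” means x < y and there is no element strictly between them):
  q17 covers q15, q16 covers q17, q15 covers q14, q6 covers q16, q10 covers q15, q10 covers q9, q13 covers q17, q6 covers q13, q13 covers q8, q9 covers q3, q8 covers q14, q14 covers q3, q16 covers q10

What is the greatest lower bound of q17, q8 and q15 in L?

Common lower bounds of {q17, q8, q15}: q14, q3.
The greatest among these is q14.

q14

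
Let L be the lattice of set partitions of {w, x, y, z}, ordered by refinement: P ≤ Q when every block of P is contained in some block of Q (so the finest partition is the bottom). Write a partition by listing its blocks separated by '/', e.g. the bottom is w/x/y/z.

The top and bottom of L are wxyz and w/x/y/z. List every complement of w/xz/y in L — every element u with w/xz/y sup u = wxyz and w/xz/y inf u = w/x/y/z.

Need u with w/xz/y ∨ u = wxyz and w/xz/y ∧ u = w/x/y/z.
Checking each element gives: wx/yz, wxy/z, wyz/x, wz/xy.

wx/yz, wxy/z, wyz/x, wz/xy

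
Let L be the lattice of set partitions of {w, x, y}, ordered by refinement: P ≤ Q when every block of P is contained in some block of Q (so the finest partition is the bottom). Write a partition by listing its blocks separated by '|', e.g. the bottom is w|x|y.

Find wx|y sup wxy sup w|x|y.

wxy

Common upper bounds of {wx|y, wxy, w|x|y}: wxy.
The least among these is wxy.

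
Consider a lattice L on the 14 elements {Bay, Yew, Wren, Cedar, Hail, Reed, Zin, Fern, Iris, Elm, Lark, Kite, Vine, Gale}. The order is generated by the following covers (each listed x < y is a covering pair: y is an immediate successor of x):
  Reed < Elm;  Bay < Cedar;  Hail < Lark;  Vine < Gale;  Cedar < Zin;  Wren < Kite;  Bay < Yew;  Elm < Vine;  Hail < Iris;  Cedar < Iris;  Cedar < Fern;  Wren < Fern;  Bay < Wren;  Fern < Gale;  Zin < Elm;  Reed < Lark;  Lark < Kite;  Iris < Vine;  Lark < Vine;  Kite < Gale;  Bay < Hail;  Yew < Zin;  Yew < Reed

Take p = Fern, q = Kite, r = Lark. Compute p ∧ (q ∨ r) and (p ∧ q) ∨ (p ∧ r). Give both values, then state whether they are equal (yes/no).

q ∨ r = Kite, so p ∧ (q ∨ r) = Fern ∧ Kite = Wren.
p ∧ q = Wren and p ∧ r = Bay, so (p ∧ q) ∨ (p ∧ r) = Wren ∨ Bay = Wren.
Equal: yes.

Wren; Wren; yes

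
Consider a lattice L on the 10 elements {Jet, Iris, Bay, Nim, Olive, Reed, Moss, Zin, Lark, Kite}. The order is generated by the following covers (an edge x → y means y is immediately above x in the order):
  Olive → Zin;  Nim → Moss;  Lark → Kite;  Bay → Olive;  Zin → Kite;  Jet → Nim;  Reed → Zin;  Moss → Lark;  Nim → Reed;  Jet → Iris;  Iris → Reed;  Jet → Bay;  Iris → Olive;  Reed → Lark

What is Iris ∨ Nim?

Reed

Common upper bounds of {Iris, Nim}: Kite, Lark, Reed, Zin.
The least among these is Reed.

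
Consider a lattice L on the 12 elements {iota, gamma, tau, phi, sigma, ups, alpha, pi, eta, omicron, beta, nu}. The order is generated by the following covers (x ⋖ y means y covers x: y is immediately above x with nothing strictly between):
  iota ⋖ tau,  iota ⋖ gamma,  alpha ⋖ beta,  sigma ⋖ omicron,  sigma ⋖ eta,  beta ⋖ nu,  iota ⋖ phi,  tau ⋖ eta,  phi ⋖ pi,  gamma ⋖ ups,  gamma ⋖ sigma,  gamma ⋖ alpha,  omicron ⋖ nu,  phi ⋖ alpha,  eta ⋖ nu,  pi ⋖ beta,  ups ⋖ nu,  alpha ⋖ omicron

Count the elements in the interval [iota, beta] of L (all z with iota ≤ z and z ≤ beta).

6

The interval [iota, beta] = {alpha, beta, gamma, iota, phi, pi}, which has 6 elements.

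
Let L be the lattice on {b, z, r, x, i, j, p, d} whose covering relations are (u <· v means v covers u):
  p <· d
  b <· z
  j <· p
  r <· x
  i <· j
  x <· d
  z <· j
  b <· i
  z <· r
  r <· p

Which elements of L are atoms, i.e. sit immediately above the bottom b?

i, z

The atoms are exactly the elements that cover b: i, z.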